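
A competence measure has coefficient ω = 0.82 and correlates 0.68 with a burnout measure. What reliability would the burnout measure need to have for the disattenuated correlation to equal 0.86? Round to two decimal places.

0.76

r_true = r_obs / √(r_xx · r_yy) ⇒ 0.86 = 0.68 / √(0.82 · r_yy).
√(0.82 · r_yy) = 0.68 / 0.86 = 0.7907; 0.82 · r_yy = 0.6252; r_yy = 0.6252 / 0.82 ≈ 0.76.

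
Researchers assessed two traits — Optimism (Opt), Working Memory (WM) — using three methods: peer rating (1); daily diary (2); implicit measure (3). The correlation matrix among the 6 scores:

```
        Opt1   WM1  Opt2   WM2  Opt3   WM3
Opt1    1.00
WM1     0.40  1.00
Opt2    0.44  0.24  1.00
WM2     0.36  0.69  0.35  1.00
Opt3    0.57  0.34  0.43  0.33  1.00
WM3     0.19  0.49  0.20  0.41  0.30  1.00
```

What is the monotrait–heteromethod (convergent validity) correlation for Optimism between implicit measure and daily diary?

Same trait (Opt), different methods: r(Opt3, Opt2) = 0.43.

0.43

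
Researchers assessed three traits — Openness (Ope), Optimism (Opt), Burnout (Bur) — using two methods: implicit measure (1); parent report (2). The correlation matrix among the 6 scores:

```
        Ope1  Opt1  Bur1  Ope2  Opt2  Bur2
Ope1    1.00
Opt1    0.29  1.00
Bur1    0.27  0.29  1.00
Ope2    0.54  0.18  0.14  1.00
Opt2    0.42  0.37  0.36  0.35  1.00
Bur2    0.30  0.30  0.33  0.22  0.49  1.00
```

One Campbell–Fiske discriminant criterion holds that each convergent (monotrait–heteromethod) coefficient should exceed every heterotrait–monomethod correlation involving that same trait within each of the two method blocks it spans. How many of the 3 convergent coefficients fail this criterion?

Each convergent coefficient versus the relevant comparison correlations:
Ope (methods 1·2): 0.54 vs {0.29, 0.35, 0.27, 0.22} → pass.
Opt (methods 1·2): 0.37 vs {0.29, 0.35, 0.29, 0.49} → fail.
Bur (methods 1·2): 0.33 vs {0.27, 0.22, 0.29, 0.49} → fail.
2 of 3 fail.

2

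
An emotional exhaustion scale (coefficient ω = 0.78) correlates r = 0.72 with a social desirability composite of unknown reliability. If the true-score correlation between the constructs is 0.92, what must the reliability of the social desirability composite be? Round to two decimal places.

r_true = r_obs / √(r_xx · r_yy) ⇒ 0.92 = 0.72 / √(0.78 · r_yy).
√(0.78 · r_yy) = 0.72 / 0.92 = 0.7826; 0.78 · r_yy = 0.6125; r_yy = 0.6125 / 0.78 ≈ 0.79.

0.79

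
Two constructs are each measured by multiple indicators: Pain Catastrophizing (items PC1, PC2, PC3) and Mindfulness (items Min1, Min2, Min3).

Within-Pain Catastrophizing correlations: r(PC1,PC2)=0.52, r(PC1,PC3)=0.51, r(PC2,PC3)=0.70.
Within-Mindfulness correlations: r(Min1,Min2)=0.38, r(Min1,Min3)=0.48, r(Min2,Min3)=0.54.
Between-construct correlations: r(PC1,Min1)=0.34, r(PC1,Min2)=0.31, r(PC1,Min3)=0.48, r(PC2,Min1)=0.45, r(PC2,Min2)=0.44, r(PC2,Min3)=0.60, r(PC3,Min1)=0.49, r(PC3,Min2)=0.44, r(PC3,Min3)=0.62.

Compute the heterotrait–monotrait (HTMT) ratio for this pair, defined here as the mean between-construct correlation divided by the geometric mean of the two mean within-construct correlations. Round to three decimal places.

Mean heterotrait r = 4.17/9 = 0.4633.
Mean within-PC = 1.73/3 = 0.5767; mean within-Min = 1.40/3 = 0.4667.
Geometric mean = √(0.5767 × 0.4667) = 0.5188.
HTMT = 0.4633 / 0.5188 = 0.893.

0.893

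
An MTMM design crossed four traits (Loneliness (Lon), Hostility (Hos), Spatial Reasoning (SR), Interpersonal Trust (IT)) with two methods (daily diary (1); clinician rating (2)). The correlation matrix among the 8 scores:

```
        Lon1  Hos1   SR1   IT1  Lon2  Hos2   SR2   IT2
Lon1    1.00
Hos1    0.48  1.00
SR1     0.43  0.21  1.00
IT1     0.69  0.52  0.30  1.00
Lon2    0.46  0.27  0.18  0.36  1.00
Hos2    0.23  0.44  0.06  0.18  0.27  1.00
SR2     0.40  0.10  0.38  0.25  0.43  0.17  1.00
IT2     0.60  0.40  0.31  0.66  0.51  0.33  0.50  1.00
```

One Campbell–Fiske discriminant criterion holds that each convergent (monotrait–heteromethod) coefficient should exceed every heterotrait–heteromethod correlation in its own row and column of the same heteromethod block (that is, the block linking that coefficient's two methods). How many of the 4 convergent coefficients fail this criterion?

2

Convergent coefficients and their comparison sets:
Lon (methods 1·2): 0.46 vs {0.23, 0.27, 0.40, 0.18, 0.60, 0.36} → fail.
Hos (methods 1·2): 0.44 vs {0.27, 0.23, 0.10, 0.06, 0.40, 0.18} → pass.
SR (methods 1·2): 0.38 vs {0.18, 0.40, 0.06, 0.10, 0.31, 0.25} → fail.
IT (methods 1·2): 0.66 vs {0.36, 0.60, 0.18, 0.40, 0.25, 0.31} → pass.
2 of 4 fail.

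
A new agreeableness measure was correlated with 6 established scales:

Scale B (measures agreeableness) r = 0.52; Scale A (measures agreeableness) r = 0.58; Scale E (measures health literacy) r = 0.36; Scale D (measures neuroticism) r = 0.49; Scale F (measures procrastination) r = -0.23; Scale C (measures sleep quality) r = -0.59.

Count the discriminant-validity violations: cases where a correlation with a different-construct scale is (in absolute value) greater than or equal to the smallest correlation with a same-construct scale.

1

Convergent (same construct = agreeableness): Scale B, Scale A.
Smallest convergent = 0.52. Discriminant |r|: 0.36, 0.49, 0.23, 0.59; count ≥ 0.52 → 1.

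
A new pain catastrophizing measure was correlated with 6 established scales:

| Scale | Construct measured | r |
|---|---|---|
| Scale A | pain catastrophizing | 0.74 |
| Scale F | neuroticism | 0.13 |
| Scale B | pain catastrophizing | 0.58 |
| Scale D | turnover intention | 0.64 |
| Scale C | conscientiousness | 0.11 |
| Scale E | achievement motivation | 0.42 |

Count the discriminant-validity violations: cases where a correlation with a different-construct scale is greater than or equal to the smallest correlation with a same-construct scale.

Convergent (same construct = pain catastrophizing): Scale A, Scale B.
Smallest convergent = 0.58. Discriminant values: 0.13, 0.64, 0.11, 0.42; count ≥ 0.58 → 1.

1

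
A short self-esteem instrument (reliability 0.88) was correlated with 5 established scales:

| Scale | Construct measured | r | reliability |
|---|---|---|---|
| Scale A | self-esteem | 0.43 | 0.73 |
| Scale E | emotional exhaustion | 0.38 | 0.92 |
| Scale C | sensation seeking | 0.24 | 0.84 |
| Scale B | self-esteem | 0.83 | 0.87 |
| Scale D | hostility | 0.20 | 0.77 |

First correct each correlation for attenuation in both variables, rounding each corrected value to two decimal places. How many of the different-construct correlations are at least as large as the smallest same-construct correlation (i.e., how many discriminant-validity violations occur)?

0

Disattenuated r (r / √(r_scale · r_new)):
  Scale A (conv): 0.43 / √(0.73·0.88) = 0.54
  Scale E (disc): 0.38 / √(0.92·0.88) = 0.42
  Scale C (disc): 0.24 / √(0.84·0.88) = 0.28
  Scale B (conv): 0.83 / √(0.87·0.88) = 0.95
  Scale D (disc): 0.20 / √(0.77·0.88) = 0.24
Smallest convergent = 0.54. Discriminant values: 0.42, 0.28, 0.24; count ≥ 0.54 → 0.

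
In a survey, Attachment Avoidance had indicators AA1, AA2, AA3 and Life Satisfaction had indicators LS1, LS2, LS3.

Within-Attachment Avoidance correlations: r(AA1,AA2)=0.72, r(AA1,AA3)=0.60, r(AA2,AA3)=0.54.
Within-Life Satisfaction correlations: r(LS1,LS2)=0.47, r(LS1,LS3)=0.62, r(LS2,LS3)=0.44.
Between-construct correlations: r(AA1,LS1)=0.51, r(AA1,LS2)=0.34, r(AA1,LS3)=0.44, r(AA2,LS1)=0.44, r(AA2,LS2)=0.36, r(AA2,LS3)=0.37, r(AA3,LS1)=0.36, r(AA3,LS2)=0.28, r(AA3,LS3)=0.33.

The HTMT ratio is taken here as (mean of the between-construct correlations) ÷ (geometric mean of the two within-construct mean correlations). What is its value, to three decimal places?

Mean heterotrait r = 3.43/9 = 0.3811.
Mean within-AA = 1.86/3 = 0.6200; mean within-LS = 1.53/3 = 0.5100.
Geometric mean = √(0.6200 × 0.5100) = 0.5623.
HTMT = 0.3811 / 0.5623 = 0.678.

0.678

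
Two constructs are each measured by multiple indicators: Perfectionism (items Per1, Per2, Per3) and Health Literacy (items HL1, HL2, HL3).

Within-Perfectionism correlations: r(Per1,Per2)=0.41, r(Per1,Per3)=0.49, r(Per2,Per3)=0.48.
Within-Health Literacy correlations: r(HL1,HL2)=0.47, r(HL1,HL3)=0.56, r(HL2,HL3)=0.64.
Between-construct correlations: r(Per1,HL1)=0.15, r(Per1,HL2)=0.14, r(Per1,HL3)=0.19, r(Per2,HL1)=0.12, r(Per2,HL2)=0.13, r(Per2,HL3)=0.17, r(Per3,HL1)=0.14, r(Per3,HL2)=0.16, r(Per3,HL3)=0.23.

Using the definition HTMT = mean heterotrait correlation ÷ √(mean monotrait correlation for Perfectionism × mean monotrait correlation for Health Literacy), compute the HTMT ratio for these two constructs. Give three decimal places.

0.314

Between-construct mean = 1.43/9 = 0.1589.
Mean within-Per = 1.38/3 = 0.4600; mean within-HL = 1.67/3 = 0.5567.
Geometric mean = √(0.4600 × 0.5567) = 0.5060.
HTMT = 0.1589 / 0.5060 = 0.314.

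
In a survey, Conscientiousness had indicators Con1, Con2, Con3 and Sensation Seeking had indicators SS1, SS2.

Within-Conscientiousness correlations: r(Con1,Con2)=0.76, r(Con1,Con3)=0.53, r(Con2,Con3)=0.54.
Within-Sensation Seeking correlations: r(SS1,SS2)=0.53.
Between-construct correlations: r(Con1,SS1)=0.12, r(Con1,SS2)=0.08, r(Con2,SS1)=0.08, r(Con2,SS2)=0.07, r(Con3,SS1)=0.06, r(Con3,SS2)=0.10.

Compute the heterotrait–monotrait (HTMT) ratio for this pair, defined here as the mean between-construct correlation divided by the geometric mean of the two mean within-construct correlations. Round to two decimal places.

0.15

Mean between = 0.51/6 = 0.0850.
Mean within-Con = 1.83/3 = 0.6100; mean within-SS = 0.53/1 = 0.5300.
Geometric mean = √(0.6100 × 0.5300) = 0.5686.
HTMT = 0.0850 / 0.5686 = 0.15.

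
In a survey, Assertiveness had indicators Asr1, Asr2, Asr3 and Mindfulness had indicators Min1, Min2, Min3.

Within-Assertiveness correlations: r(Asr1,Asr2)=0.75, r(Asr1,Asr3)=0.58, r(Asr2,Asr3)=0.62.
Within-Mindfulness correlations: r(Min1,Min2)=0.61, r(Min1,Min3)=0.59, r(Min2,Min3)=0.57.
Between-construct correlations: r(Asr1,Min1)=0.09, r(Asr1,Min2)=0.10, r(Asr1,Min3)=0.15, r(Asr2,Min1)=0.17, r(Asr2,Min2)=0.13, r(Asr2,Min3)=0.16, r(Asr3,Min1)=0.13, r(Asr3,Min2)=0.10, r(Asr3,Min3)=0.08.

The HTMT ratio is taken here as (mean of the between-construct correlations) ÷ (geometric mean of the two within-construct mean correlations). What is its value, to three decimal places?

Mean between = 1.11/9 = 0.1233.
Mean within-Asr = 1.95/3 = 0.6500; mean within-Min = 1.77/3 = 0.5900.
Geometric mean = √(0.6500 × 0.5900) = 0.6193.
HTMT = 0.1233 / 0.6193 = 0.199.

0.199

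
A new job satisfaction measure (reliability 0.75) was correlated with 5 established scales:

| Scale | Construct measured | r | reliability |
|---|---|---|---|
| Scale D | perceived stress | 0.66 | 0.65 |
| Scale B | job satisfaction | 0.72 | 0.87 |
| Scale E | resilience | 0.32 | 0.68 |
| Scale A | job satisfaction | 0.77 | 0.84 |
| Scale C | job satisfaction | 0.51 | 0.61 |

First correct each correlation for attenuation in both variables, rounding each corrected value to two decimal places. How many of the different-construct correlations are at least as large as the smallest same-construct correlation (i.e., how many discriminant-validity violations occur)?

Disattenuated r (r / √(r_scale · r_new)):
  Scale D (disc): 0.66 / √(0.65·0.75) = 0.95
  Scale B (conv): 0.72 / √(0.87·0.75) = 0.89
  Scale E (disc): 0.32 / √(0.68·0.75) = 0.45
  Scale A (conv): 0.77 / √(0.84·0.75) = 0.97
  Scale C (conv): 0.51 / √(0.61·0.75) = 0.75
Smallest convergent = 0.75. Discriminant values: 0.95, 0.45; count ≥ 0.75 → 1.

1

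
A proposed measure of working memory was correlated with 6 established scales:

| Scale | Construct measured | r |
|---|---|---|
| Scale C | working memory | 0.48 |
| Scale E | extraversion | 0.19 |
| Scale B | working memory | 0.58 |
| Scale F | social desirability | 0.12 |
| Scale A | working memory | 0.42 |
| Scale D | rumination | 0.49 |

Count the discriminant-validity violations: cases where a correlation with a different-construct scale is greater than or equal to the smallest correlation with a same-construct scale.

Convergent (same construct = working memory): Scale C, Scale B, Scale A.
Smallest convergent = 0.42. Discriminant values: 0.19, 0.12, 0.49; count ≥ 0.42 → 1.

1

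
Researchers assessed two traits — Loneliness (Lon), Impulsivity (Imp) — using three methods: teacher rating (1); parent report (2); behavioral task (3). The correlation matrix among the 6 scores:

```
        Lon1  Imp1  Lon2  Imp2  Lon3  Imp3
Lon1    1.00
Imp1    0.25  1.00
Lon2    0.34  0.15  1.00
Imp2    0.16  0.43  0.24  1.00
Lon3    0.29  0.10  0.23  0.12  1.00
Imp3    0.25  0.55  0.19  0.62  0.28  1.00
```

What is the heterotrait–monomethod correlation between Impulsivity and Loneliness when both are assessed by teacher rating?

Different traits, same method: r(Imp1, Lon1) = 0.25.

0.25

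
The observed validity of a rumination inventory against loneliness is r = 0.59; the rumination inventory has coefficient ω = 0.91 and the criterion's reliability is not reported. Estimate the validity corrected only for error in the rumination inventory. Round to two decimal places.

0.62

Single correction: r_c = r_obs / √r_xx = 0.59 / √0.91 = 0.59 / 0.9539 ≈ 0.62.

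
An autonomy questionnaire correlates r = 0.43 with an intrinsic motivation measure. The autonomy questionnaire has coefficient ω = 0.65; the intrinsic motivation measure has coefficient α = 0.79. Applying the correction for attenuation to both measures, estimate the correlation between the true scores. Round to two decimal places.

0.60

r_true = r_obs / √(r_xx · r_yy) = 0.43 / √(0.65 × 0.79) = 0.43 / √0.5135 = 0.43 / 0.7166 ≈ 0.60.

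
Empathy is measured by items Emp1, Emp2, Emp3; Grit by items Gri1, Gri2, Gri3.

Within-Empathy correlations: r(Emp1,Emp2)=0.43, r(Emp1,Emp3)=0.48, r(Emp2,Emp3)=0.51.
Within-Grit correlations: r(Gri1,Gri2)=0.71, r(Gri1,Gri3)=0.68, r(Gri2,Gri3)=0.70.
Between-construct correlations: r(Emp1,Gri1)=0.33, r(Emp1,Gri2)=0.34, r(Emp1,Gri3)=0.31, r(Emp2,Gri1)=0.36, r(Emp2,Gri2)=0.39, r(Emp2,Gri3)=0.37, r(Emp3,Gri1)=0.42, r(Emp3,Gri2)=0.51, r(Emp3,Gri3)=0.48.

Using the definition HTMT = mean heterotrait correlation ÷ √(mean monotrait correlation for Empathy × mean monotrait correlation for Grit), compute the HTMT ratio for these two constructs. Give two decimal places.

Mean heterotrait r = 3.51/9 = 0.3900.
Mean within-Emp = 1.42/3 = 0.4733; mean within-Gri = 2.09/3 = 0.6967.
Geometric mean = √(0.4733 × 0.6967) = 0.5742.
HTMT = 0.3900 / 0.5742 = 0.68.

0.68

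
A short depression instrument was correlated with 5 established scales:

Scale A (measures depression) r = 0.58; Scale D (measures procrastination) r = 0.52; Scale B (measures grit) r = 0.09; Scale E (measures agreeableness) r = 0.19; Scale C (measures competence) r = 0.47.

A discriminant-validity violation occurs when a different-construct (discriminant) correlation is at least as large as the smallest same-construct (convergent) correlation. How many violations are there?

Convergent (same construct = depression): Scale A.
Smallest convergent = 0.58. Discriminant values: 0.52, 0.09, 0.19, 0.47; count ≥ 0.58 → 0.

0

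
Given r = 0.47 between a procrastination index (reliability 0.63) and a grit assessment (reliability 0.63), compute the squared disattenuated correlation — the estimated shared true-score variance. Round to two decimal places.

0.56

Disattenuated r = 0.47 / √(0.63 × 0.63) = 0.47 / 0.6300 = 0.7460.
Shared true-score variance = 0.7460² = 0.5565 ≈ 0.56.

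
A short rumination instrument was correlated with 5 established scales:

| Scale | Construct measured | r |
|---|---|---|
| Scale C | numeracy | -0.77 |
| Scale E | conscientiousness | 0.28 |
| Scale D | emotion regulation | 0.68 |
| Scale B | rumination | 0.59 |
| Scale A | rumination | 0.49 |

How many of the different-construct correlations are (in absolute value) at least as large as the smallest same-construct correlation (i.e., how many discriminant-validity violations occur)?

Convergent (same construct = rumination): Scale B, Scale A.
Smallest convergent = 0.49. Discriminant |r|: 0.77, 0.28, 0.68; count ≥ 0.49 → 2.

2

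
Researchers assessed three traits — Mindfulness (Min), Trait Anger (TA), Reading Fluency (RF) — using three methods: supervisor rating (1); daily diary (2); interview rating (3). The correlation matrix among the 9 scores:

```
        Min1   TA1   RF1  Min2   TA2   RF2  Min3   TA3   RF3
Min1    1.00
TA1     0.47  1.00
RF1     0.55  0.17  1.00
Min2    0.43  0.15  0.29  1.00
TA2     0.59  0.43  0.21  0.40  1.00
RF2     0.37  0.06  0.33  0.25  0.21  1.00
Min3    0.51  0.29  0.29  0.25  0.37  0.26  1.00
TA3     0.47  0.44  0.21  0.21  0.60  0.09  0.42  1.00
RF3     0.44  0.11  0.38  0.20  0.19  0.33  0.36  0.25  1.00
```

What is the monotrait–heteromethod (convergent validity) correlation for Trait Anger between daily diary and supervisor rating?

0.43

Same trait (TA), different methods: r(TA2, TA1) = 0.43.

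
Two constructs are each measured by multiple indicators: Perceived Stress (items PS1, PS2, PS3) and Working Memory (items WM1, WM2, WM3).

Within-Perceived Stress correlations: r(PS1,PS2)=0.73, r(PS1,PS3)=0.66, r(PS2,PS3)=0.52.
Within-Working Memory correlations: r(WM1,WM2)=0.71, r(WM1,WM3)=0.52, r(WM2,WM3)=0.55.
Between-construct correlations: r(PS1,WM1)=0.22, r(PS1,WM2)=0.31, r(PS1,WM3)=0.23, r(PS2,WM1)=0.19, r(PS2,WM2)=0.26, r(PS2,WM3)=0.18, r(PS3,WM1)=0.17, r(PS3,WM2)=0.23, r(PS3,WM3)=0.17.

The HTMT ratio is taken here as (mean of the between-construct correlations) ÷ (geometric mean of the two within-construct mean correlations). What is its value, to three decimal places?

Between-construct mean = 1.96/9 = 0.2178.
Mean within-PS = 1.91/3 = 0.6367; mean within-WM = 1.78/3 = 0.5933.
Geometric mean = √(0.6367 × 0.5933) = 0.6146.
HTMT = 0.2178 / 0.6146 = 0.354.

0.354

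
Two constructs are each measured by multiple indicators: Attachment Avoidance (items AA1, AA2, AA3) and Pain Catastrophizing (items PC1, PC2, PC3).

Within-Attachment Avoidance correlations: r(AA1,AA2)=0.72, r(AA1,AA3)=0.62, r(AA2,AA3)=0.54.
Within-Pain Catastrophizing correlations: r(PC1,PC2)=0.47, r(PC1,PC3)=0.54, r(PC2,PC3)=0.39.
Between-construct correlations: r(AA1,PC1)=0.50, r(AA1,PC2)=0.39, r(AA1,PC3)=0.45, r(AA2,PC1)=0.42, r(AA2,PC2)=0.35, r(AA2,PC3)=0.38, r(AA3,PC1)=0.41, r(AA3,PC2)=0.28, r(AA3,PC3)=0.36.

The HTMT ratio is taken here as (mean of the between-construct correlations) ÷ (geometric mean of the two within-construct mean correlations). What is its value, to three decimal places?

Mean heterotrait r = 3.54/9 = 0.3933.
Mean within-AA = 1.88/3 = 0.6267; mean within-PC = 1.40/3 = 0.4667.
Geometric mean = √(0.6267 × 0.4667) = 0.5408.
HTMT = 0.3933 / 0.5408 = 0.727.

0.727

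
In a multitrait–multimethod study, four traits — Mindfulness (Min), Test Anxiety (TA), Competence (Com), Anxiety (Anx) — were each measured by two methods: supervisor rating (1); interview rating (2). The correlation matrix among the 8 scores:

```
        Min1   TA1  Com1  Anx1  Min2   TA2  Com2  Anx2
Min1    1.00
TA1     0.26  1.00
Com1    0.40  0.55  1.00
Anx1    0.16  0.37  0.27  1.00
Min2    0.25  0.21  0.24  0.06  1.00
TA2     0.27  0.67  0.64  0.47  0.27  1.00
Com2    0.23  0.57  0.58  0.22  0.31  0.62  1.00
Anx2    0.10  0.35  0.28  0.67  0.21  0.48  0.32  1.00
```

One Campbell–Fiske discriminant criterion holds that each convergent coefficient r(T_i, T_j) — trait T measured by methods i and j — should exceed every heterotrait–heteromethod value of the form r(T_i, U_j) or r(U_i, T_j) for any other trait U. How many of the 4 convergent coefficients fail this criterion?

2

Each convergent coefficient versus the relevant comparison correlations:
Min (methods 1·2): 0.25 vs {0.27, 0.21, 0.23, 0.24, 0.10, 0.06} → fail.
TA (methods 1·2): 0.67 vs {0.21, 0.27, 0.57, 0.64, 0.35, 0.47} → pass.
Com (methods 1·2): 0.58 vs {0.24, 0.23, 0.64, 0.57, 0.28, 0.22} → fail.
Anx (methods 1·2): 0.67 vs {0.06, 0.10, 0.47, 0.35, 0.22, 0.28} → pass.
2 of 4 fail.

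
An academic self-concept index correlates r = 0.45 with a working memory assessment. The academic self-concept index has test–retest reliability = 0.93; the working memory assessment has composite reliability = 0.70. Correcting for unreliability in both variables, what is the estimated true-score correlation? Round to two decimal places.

0.56

r_true = r_obs / √(r_xx · r_yy) = 0.45 / √(0.93 × 0.70) = 0.45 / √0.6510 = 0.45 / 0.8068 ≈ 0.56.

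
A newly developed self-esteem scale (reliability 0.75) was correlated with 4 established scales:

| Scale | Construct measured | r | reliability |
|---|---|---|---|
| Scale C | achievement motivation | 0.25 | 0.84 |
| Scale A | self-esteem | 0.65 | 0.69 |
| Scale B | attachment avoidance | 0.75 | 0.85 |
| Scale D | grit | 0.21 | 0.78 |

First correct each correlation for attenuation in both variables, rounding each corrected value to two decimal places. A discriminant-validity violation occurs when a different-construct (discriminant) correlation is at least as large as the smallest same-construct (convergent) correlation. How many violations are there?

1

Disattenuated r (r / √(r_scale · r_new)):
  Scale C (disc): 0.25 / √(0.84·0.75) = 0.31
  Scale A (conv): 0.65 / √(0.69·0.75) = 0.90
  Scale B (disc): 0.75 / √(0.85·0.75) = 0.94
  Scale D (disc): 0.21 / √(0.78·0.75) = 0.27
Smallest convergent = 0.90. Discriminant values: 0.31, 0.94, 0.27; count ≥ 0.90 → 1.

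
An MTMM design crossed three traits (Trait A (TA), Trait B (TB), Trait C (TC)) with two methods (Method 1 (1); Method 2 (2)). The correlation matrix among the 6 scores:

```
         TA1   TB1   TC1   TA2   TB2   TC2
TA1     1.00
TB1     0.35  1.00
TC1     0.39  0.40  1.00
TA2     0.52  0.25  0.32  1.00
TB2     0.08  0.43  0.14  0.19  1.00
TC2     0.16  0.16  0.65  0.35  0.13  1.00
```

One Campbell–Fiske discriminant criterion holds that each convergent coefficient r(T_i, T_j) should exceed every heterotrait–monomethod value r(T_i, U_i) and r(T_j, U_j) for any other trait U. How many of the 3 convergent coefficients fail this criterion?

Checking each validity diagonal entry against its comparison values:
TA (methods 1·2): 0.52 vs {0.35, 0.19, 0.39, 0.35} → pass.
TB (methods 1·2): 0.43 vs {0.35, 0.19, 0.40, 0.13} → pass.
TC (methods 1·2): 0.65 vs {0.39, 0.35, 0.40, 0.13} → pass.
0 of 3 fail.

0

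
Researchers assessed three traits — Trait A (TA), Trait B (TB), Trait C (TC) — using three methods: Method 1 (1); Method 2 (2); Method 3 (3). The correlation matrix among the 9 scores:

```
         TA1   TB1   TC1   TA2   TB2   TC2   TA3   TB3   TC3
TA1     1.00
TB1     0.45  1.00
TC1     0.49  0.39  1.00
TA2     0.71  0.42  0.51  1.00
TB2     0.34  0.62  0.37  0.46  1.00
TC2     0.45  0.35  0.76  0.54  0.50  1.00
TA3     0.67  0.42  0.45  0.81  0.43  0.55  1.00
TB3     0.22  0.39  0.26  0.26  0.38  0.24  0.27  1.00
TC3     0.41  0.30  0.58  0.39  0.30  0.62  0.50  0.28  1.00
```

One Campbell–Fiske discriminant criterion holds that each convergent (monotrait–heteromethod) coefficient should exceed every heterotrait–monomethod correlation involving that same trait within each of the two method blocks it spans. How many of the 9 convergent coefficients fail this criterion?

Checking each validity diagonal entry against its comparison values:
TA (methods 1·2): 0.71 vs {0.45, 0.46, 0.49, 0.54} → pass.
TA (methods 1·3): 0.67 vs {0.45, 0.27, 0.49, 0.50} → pass.
TA (methods 2·3): 0.81 vs {0.46, 0.27, 0.54, 0.50} → pass.
TB (methods 1·2): 0.62 vs {0.45, 0.46, 0.39, 0.50} → pass.
TB (methods 1·3): 0.39 vs {0.45, 0.27, 0.39, 0.28} → fail.
TB (methods 2·3): 0.38 vs {0.46, 0.27, 0.50, 0.28} → fail.
TC (methods 1·2): 0.76 vs {0.49, 0.54, 0.39, 0.50} → pass.
TC (methods 1·3): 0.58 vs {0.49, 0.50, 0.39, 0.28} → pass.
TC (methods 2·3): 0.62 vs {0.54, 0.50, 0.50, 0.28} → pass.
2 of 9 fail.

2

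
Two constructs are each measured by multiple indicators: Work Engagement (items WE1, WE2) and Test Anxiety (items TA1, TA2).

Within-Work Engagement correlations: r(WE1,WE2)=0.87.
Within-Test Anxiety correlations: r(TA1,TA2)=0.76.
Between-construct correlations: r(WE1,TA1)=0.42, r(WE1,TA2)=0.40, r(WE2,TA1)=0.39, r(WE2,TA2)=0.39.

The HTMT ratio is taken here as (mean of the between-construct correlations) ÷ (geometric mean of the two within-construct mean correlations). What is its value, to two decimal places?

Mean heterotrait r = 1.60/4 = 0.4000.
Mean within-WE = 0.87/1 = 0.8700; mean within-TA = 0.76/1 = 0.7600.
Geometric mean = √(0.8700 × 0.7600) = 0.8131.
HTMT = 0.4000 / 0.8131 = 0.49.

0.49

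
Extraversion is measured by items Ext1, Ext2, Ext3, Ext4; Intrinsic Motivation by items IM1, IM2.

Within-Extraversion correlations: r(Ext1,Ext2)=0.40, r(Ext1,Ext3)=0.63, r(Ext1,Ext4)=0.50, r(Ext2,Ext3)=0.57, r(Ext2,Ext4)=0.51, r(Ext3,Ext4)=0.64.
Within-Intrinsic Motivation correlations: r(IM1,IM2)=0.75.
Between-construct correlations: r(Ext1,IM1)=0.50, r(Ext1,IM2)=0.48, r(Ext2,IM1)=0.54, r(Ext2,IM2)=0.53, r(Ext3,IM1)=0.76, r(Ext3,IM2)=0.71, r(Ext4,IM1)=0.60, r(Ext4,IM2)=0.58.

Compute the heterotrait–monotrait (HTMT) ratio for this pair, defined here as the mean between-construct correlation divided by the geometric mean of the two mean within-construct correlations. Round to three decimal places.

Between-construct mean = 4.70/8 = 0.5875.
Mean within-Ext = 3.25/6 = 0.5417; mean within-IM = 0.75/1 = 0.7500.
Geometric mean = √(0.5417 × 0.7500) = 0.6374.
HTMT = 0.5875 / 0.6374 = 0.922.

0.922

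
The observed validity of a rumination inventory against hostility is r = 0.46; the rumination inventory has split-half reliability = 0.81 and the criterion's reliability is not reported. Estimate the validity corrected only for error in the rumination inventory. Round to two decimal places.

0.51

Single correction: r_c = r_obs / √r_xx = 0.46 / √0.81 = 0.46 / 0.9000 ≈ 0.51.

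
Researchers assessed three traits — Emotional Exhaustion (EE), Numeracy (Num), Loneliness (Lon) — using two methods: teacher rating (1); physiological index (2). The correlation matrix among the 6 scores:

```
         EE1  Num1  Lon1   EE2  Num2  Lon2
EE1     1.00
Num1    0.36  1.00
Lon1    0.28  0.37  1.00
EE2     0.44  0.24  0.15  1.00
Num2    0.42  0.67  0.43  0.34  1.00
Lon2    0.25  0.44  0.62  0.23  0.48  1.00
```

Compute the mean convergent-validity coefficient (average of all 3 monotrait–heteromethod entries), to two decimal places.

Convergent values: 0.44, 0.67, 0.62; mean = 1.73/3 = 0.58.

0.58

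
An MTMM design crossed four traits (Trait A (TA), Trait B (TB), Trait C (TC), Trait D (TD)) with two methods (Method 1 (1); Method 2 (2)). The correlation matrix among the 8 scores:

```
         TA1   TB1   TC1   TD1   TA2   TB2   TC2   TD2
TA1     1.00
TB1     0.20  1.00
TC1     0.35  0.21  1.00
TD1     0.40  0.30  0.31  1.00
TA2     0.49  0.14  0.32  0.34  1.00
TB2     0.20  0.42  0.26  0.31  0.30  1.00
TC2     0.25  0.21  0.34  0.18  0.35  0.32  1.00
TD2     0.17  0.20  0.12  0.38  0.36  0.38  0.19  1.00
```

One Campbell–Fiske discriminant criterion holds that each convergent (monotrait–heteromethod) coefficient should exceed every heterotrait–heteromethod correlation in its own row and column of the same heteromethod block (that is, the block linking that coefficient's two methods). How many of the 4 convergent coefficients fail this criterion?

0

Checking each validity diagonal entry against its comparison values:
TA (methods 1·2): 0.49 vs {0.20, 0.14, 0.25, 0.32, 0.17, 0.34} → pass.
TB (methods 1·2): 0.42 vs {0.14, 0.20, 0.21, 0.26, 0.20, 0.31} → pass.
TC (methods 1·2): 0.34 vs {0.32, 0.25, 0.26, 0.21, 0.12, 0.18} → pass.
TD (methods 1·2): 0.38 vs {0.34, 0.17, 0.31, 0.20, 0.18, 0.12} → pass.
0 of 4 fail.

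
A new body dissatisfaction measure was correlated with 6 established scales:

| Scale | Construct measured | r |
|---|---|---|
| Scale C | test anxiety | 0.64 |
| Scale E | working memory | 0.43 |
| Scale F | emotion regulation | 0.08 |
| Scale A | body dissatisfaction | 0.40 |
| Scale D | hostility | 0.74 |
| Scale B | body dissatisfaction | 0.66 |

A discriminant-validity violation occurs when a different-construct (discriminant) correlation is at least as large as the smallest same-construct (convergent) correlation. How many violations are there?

3

Convergent (same construct = body dissatisfaction): Scale A, Scale B.
Smallest convergent = 0.40. Discriminant values: 0.64, 0.43, 0.08, 0.74; count ≥ 0.40 → 3.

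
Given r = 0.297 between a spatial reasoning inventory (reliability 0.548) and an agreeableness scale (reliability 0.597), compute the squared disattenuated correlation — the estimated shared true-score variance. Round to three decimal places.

0.270

Disattenuated r = 0.297 / √(0.548 × 0.597) = 0.297 / 0.5720 = 0.5192.
Shared true-score variance = 0.5192² = 0.2696 ≈ 0.270.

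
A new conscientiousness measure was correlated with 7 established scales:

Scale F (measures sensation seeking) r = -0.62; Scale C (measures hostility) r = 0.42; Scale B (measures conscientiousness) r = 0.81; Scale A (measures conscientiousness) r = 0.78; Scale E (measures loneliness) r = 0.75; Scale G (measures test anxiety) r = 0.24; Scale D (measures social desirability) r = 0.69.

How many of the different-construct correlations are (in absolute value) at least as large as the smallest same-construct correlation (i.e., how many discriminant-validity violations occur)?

0

Convergent (same construct = conscientiousness): Scale B, Scale A.
Smallest convergent = 0.78. Discriminant |r|: 0.62, 0.42, 0.75, 0.24, 0.69; count ≥ 0.78 → 0.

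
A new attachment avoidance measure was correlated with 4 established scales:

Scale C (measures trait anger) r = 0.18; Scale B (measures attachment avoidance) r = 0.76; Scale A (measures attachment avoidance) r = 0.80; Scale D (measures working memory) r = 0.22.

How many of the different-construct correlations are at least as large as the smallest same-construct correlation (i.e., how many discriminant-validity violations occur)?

0

Convergent (same construct = attachment avoidance): Scale B, Scale A.
Smallest convergent = 0.76. Discriminant values: 0.18, 0.22; count ≥ 0.76 → 0.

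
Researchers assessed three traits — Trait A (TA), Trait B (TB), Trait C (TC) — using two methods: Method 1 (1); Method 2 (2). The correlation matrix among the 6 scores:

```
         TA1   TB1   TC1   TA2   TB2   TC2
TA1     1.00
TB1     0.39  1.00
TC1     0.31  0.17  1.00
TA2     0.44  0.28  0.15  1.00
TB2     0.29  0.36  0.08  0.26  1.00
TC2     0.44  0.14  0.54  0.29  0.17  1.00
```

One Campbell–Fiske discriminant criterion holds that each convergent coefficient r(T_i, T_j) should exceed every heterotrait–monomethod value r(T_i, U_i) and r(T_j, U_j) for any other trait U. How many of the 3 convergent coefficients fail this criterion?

Checking each validity diagonal entry against its comparison values:
TA (methods 1·2): 0.44 vs {0.39, 0.26, 0.31, 0.29} → pass.
TB (methods 1·2): 0.36 vs {0.39, 0.26, 0.17, 0.17} → fail.
TC (methods 1·2): 0.54 vs {0.31, 0.29, 0.17, 0.17} → pass.
1 of 3 fail.

1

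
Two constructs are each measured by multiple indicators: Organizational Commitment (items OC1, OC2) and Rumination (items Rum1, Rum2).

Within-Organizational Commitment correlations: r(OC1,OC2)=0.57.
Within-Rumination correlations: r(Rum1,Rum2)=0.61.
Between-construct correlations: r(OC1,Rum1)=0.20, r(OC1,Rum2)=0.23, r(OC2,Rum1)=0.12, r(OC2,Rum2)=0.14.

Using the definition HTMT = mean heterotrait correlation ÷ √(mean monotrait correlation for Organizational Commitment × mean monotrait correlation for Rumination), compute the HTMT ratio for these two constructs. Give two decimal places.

0.29

Mean between = 0.69/4 = 0.1725.
Mean within-OC = 0.57/1 = 0.5700; mean within-Rum = 0.61/1 = 0.6100.
Geometric mean = √(0.5700 × 0.6100) = 0.5897.
HTMT = 0.1725 / 0.5897 = 0.29.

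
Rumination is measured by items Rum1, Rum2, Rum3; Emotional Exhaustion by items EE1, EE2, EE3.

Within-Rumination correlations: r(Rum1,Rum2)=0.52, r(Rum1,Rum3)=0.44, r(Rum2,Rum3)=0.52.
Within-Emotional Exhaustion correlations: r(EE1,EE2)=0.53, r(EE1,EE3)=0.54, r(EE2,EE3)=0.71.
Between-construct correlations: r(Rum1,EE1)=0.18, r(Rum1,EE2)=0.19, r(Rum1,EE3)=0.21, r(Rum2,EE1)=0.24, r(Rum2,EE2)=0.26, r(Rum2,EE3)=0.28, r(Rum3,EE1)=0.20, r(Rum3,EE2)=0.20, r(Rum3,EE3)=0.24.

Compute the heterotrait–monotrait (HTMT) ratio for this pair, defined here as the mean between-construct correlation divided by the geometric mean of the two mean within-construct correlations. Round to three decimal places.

Mean between = 2.00/9 = 0.2222.
Mean within-Rum = 1.48/3 = 0.4933; mean within-EE = 1.78/3 = 0.5933.
Geometric mean = √(0.4933 × 0.5933) = 0.5410.
HTMT = 0.2222 / 0.5410 = 0.411.

0.411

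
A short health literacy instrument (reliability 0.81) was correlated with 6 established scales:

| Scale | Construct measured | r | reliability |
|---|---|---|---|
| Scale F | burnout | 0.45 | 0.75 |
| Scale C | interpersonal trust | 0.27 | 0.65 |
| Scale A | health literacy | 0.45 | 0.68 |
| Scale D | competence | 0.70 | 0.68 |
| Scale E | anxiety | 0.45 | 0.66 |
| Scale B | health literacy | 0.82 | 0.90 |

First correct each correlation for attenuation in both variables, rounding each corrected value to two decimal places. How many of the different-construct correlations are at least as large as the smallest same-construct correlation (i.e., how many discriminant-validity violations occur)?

Disattenuated r (r / √(r_scale · r_new)):
  Scale F (disc): 0.45 / √(0.75·0.81) = 0.58
  Scale C (disc): 0.27 / √(0.65·0.81) = 0.37
  Scale A (conv): 0.45 / √(0.68·0.81) = 0.61
  Scale D (disc): 0.70 / √(0.68·0.81) = 0.94
  Scale E (disc): 0.45 / √(0.66·0.81) = 0.62
  Scale B (conv): 0.82 / √(0.90·0.81) = 0.96
Smallest convergent = 0.61. Discriminant values: 0.58, 0.37, 0.94, 0.62; count ≥ 0.61 → 2.

2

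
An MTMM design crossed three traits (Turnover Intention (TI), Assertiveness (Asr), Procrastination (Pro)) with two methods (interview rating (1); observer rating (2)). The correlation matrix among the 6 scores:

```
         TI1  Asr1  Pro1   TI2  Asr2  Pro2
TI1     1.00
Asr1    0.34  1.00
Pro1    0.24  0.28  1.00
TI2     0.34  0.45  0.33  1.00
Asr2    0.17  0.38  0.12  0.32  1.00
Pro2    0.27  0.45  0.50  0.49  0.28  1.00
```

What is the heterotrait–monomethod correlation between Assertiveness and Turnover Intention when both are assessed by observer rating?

0.32

Different traits, same method: r(Asr2, TI2) = 0.32.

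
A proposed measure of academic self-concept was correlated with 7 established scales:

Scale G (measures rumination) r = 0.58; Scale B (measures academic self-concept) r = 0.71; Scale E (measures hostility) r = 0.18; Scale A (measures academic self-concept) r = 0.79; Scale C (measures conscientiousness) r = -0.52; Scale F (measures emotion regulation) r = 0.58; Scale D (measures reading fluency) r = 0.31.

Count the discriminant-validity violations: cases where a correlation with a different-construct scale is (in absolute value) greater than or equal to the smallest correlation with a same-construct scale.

Convergent (same construct = academic self-concept): Scale B, Scale A.
Smallest convergent = 0.71. Discriminant |r|: 0.58, 0.18, 0.52, 0.58, 0.31; count ≥ 0.71 → 0.

0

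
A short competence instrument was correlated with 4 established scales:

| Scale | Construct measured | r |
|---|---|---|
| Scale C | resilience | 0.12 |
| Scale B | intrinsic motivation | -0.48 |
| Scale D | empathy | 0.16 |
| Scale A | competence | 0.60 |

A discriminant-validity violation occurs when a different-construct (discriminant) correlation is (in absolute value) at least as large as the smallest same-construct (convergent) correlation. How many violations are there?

0

Convergent (same construct = competence): Scale A.
Smallest convergent = 0.60. Discriminant |r|: 0.12, 0.48, 0.16; count ≥ 0.60 → 0.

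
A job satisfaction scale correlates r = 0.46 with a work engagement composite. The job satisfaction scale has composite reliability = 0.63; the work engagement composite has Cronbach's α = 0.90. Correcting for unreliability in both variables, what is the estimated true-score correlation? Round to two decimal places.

0.61

r_true = r_obs / √(r_xx · r_yy) = 0.46 / √(0.63 × 0.90) = 0.46 / √0.5670 = 0.46 / 0.7530 ≈ 0.61.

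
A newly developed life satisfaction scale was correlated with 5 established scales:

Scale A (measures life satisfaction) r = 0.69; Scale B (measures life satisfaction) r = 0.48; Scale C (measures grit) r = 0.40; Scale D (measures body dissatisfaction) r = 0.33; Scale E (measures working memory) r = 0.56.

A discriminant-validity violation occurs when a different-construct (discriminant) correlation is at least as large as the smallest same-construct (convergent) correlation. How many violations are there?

Convergent (same construct = life satisfaction): Scale A, Scale B.
Smallest convergent = 0.48. Discriminant values: 0.40, 0.33, 0.56; count ≥ 0.48 → 1.

1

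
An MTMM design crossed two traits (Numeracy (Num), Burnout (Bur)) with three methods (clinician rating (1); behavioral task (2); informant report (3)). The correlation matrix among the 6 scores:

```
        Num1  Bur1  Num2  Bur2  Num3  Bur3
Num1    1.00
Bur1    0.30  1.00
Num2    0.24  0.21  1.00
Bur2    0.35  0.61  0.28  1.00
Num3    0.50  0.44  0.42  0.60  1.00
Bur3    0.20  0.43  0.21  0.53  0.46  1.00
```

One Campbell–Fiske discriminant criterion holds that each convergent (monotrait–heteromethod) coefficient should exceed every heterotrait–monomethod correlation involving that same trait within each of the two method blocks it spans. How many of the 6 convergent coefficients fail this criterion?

Checking each validity diagonal entry against its comparison values:
Num (methods 1·2): 0.24 vs {0.30, 0.28} → fail.
Num (methods 1·3): 0.50 vs {0.30, 0.46} → pass.
Num (methods 2·3): 0.42 vs {0.28, 0.46} → fail.
Bur (methods 1·2): 0.61 vs {0.30, 0.28} → pass.
Bur (methods 1·3): 0.43 vs {0.30, 0.46} → fail.
Bur (methods 2·3): 0.53 vs {0.28, 0.46} → pass.
3 of 6 fail.

3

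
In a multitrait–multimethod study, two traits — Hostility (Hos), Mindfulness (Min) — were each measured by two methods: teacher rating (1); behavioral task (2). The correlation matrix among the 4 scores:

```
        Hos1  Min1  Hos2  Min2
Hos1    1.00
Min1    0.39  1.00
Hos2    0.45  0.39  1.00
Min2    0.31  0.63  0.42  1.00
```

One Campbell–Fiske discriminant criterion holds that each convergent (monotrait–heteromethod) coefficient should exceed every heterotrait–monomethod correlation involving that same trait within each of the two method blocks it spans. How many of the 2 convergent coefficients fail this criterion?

Checking each validity diagonal entry against its comparison values:
Hos (methods 1·2): 0.45 vs {0.39, 0.42} → pass.
Min (methods 1·2): 0.63 vs {0.39, 0.42} → pass.
0 of 2 fail.

0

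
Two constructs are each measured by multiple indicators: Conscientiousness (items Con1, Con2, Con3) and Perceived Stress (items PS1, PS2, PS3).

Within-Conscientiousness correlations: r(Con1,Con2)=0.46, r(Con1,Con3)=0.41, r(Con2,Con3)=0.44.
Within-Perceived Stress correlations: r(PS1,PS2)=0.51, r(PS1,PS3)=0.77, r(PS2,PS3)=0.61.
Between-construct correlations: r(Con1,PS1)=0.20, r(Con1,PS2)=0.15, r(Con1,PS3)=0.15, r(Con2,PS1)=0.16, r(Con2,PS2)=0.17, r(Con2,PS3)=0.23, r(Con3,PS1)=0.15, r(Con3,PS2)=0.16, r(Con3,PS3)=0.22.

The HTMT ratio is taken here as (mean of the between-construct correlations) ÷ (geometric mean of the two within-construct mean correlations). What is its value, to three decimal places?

Between-construct mean = 1.59/9 = 0.1767.
Mean within-Con = 1.31/3 = 0.4367; mean within-PS = 1.89/3 = 0.6300.
Geometric mean = √(0.4367 × 0.6300) = 0.5245.
HTMT = 0.1767 / 0.5245 = 0.337.

0.337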